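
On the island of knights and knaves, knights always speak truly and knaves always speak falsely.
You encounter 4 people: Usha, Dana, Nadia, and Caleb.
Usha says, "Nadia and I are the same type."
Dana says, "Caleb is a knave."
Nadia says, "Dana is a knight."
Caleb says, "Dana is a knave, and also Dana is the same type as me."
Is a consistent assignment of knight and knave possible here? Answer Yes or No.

Yes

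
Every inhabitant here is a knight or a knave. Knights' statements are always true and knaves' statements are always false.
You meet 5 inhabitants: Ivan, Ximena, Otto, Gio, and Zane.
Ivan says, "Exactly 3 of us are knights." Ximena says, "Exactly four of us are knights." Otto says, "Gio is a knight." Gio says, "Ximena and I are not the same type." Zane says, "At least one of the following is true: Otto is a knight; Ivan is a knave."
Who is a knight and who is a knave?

Ivan is a knave, Ximena is a knave, Otto is a knave, Gio is a knave, and Zane is a knight.

Ivan is a knave, and the claim "exactly 3 of us are knights" is indeed false.
Ximena is a knave; "exactly four of us are knights" is false, as required.
Otto is a knave, so "Gio is a knight" must be false — and it is.
Since Gio is a knave, "Ximena and I are not the same type" needs to be false, which holds.
Since Zane is a knight, "at least one of the following is true: Otto is a knight; Ivan is a knave" needs to be true, which holds.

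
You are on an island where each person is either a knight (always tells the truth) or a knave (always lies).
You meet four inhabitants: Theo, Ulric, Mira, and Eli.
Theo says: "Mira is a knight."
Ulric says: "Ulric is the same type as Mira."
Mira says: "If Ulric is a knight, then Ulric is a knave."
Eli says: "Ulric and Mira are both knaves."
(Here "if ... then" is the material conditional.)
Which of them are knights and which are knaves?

Knights: Theo and Mira. Knaves: Ulric and Eli.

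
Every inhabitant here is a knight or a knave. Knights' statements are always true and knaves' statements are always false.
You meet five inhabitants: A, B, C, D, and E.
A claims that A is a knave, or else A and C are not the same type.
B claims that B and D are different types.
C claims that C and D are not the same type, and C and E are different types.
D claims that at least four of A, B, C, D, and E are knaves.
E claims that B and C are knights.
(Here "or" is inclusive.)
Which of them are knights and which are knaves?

Knights: A and B. Knaves: C, D, and E.

A (knight): "A is a knave, or else A and C are not the same type" — True. ✓
Since B is a knight, "B and D are different types" needs to be True, which holds.
As a knave, C's statement "C and D are not the same type, and C and E are different types" should be False; it is.
Since D is a knave, "at least four of A, B, C, D, and E are knaves" needs to be False, which holds.
E is a knave; "B and C are knights" is False, as required.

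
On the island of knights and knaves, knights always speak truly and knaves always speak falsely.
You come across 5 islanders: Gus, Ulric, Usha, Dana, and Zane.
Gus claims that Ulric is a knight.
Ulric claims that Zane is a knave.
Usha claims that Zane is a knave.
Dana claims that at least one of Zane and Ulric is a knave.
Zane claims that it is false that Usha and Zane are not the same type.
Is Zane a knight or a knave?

Zane is a knave.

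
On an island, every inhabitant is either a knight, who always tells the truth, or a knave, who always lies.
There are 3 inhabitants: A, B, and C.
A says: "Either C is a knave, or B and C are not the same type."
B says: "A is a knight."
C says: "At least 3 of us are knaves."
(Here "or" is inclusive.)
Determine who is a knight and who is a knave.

A is a knight, B is a knight, and C is a knave.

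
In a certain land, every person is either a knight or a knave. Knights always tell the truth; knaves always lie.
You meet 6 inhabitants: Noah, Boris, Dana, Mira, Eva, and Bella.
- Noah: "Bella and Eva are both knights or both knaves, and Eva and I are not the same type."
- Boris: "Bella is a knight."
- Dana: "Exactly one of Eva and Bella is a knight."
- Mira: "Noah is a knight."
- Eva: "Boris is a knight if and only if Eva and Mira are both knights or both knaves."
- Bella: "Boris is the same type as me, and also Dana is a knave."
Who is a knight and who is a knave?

Noah is a knave, and the claim "Bella and Eva are both knights or both knaves, and Eva and I are not the same type" is indeed false.
Boris is a knave, and the claim "Bella is a knight" is indeed false.
As a knight, Dana's statement "exactly one of Eva and Bella is a knight" should be True; it is.
Mira is a knave, and the claim "Noah is a knight" is indeed false.
Since Eva is a knight, "Boris is a knight if and only if Eva and Mira are both knights or both knaves" needs to be True, which holds.
Bella is a knave, and the claim "Boris is the same type as me, and also Dana is a knave" is indeed false.

Noah is a knave, Boris is a knave, Dana is a knight, Mira is a knave, Eva is a knight, and Bella is a knave.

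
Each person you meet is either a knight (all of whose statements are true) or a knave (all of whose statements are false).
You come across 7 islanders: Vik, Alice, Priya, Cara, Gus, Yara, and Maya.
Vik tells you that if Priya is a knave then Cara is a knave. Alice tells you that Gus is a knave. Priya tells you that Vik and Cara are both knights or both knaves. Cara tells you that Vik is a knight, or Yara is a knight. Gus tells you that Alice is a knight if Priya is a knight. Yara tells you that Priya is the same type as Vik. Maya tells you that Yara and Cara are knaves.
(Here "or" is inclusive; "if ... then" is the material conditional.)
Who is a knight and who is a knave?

Vik is a knave, and the claim "if Priya is a knave then Cara is a knave" is indeed false.
Since Alice is a knave, "Gus is a knave" needs to be false, which holds.
Priya is a knave; "Vik and Cara are both knights or both knaves" is false, as required.
As a knight, Cara's statement "Vik is a knight, or Yara is a knight" should be True; it is.
Gus (knight): "Alice is a knight if Priya is a knight" — True. ✓
Yara is a knight, and the claim "Priya is the same type as Vik" is indeed True.
Maya (knave): "Yara and Cara are knaves" — false. ✓

Vik is a knave, Alice is a knave, Priya is a knave, Cara is a knight, Gus is a knight, Yara is a knight, and Maya is a knave.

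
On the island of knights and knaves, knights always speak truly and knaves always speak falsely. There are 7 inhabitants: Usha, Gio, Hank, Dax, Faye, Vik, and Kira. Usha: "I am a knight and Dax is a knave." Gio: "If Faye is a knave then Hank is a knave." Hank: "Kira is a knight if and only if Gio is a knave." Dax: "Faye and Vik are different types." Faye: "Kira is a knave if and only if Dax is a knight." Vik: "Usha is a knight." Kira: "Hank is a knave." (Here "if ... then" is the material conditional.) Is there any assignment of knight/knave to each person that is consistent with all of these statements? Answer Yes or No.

Yes

One consistent assignment: Usha=knight, Gio=knight, Hank=knave, Dax=knave, Faye=knight, Vik=knight, Kira=knight.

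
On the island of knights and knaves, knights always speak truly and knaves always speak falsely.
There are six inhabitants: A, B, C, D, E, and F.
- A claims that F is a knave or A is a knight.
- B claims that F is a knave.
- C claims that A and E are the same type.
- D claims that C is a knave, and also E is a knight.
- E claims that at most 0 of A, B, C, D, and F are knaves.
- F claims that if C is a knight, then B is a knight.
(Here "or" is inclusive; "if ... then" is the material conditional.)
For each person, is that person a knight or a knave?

A is a knight, B is a knave, C is a knave, D is a knave, E is a knave, and F is a knight.

As a knight, A's statement "F is a knave or A is a knight" should be True; it is.
B is a knave; "F is a knave" is False, as required.
C is a knave, so "A and E are the same type" must be False — and it is.
As a knave, D's statement "C is a knave, and also E is a knight" should be False; it is.
As a knave, E's statement "at most 0 of A, B, C, D, and F are knaves" should be False; it is.
F is a knight; "if C is a knight, then B is a knight" is True, as required.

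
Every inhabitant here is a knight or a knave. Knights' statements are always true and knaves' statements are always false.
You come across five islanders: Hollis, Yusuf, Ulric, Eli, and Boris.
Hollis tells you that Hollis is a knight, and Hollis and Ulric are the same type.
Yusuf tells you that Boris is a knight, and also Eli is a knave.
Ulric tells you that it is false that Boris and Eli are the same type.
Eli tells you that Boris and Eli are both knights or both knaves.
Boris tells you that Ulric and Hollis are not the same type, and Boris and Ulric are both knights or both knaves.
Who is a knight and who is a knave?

Hollis is a knave, Yusuf is a knight, Ulric is a knight, Eli is a knave, and Boris is a knight.

Hollis is a knave, and the claim "Hollis is a knight, and Hollis and Ulric are the same type" is indeed false.
Since Yusuf is a knight, "Boris is a knight, and also Eli is a knave" needs to be true, which holds.
Ulric is a knight, so "it is false that Boris and Eli are the same type" must be true — and it is.
Eli is a knave; "Boris and Eli are both knights or both knaves" is false, as required.
As a knight, Boris's statement "Ulric and Hollis are not the same type, and Boris and Ulric are both knights or both knaves" should be true; it is.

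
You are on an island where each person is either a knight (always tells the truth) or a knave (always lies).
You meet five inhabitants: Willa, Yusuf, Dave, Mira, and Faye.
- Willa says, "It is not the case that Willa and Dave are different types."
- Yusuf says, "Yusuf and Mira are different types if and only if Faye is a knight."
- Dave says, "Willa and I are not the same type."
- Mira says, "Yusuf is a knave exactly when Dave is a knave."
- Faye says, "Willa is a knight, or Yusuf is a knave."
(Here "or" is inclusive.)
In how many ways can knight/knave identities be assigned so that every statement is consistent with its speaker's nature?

2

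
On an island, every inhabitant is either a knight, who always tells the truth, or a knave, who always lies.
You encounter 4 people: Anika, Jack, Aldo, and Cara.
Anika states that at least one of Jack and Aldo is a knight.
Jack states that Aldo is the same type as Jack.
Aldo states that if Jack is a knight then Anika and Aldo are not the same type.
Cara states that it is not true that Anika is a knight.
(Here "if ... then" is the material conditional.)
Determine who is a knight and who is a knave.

Suppose Anika is a knave. Then Anika's statement "at least one of Jack and Aldo is a knight" would have to be false. Checking the 8 ways to assign the others, none is consistent with every speaker.
(For instance, with Jack=knave, Aldo=knight, Cara=knave, Anika's claim "at least one of Jack and Aldo is a knight" comes out true where it would need to be false.)
So Anika must be a knight, making "at least one of Jack and Aldo is a knight" true. Taking Anika=knight, Jack=knave, Aldo=knight, Cara=knave, each remaining statement checks out:
  Jack (knave): "Aldo is the same type as Jack" — false. ✓
  Aldo (knight): "if Jack is a knight then Anika and Aldo are not the same type" — true. ✓
  Cara (knave): "it is not true that Anika is a knight" — false. ✓
This is the unique consistent assignment.

Knights: Anika and Aldo. Knaves: Jack and Cara.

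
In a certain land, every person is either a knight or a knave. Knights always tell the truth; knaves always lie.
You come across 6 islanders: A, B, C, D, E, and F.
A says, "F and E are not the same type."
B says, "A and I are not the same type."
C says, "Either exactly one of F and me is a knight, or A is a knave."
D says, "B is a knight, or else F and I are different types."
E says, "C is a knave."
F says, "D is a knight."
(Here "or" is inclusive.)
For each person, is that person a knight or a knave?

A (knave): "F and E are not the same type" — False. ✓
B is a knave, and the claim "A and I are not the same type" is indeed False.
C is a knight, so "either exactly one of F and me is a knight, or A is a knave" must be true — and it is.
D (knave): "B is a knight, or else F and I are different types" — False. ✓
E is a knave, so "C is a knave" must be False — and it is.
F is a knave, so "D is a knight" must be False — and it is.

A is a knave, B is a knave, C is a knight, D is a knave, E is a knave, and F is a knave.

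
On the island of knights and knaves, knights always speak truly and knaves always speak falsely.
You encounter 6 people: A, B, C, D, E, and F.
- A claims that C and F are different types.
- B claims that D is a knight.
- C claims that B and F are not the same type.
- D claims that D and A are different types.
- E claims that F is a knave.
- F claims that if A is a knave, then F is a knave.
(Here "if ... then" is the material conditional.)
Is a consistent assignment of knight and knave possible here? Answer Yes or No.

Checking all 64 assignments, each has at least one speaker whose statement's truth value contradicts their type.

No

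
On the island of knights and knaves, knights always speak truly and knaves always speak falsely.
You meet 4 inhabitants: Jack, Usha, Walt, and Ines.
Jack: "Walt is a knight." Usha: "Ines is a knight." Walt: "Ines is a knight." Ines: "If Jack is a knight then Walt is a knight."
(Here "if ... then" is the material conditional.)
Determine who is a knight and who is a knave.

Jack is a knight, Usha is a knight, Walt is a knight, and Ines is a knight.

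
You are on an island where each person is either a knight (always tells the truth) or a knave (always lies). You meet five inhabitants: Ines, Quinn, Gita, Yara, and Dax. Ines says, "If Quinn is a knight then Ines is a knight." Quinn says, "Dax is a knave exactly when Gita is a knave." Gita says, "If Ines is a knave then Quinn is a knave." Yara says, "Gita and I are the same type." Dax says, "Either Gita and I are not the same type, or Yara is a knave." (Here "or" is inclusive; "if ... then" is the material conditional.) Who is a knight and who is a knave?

Ines (knight): "if Quinn is a knight then Ines is a knight" — True. ✓
Quinn is a knight, and the claim "Dax is a knave exactly when Gita is a knave" is indeed True.
As a knight, Gita's statement "if Ines is a knave then Quinn is a knave" should be True; it is.
Since Yara is a knave, "Gita and I are the same type" needs to be false, which holds.
As a knight, Dax's statement "either Gita and I are not the same type, or Yara is a knave" should be True; it is.

Knights: Ines, Quinn, Gita, and Dax. Knaves: Yara.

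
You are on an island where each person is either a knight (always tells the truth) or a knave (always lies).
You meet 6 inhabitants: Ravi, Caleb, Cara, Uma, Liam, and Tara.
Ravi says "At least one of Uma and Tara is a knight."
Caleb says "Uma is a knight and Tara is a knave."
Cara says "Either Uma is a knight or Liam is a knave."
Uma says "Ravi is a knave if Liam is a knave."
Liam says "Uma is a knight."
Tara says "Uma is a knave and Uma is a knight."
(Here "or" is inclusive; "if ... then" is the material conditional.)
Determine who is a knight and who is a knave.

Knights: Ravi, Caleb, Cara, Uma, and Liam. Knaves: Tara.

Since Ravi is a knight, "at least one of Uma and Tara is a knight" needs to be True, which holds.
Caleb is a knight, so "Uma is a knight and Tara is a knave" must be True — and it is.
Cara is a knight, and the claim "either Uma is a knight or Liam is a knave" is indeed True.
Uma is a knight, and the claim "Ravi is a knave if Liam is a knave" is indeed True.
Since Liam is a knight, "Uma is a knight" needs to be True, which holds.
Tara is a knave, so "Uma is a knave and Uma is a knight" must be False — and it is.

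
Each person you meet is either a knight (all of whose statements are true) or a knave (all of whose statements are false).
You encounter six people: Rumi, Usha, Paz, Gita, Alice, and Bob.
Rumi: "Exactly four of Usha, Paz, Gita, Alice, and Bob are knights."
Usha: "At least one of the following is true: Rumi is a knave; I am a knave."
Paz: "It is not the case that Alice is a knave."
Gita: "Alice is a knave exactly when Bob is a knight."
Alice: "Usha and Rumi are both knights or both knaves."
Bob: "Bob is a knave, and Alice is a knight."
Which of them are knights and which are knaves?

Rumi is a knave, Usha is a knight, Paz is a knave, Gita is a knave, Alice is a knave, and Bob is a knave.

Rumi is a knave, and the claim "exactly four of Usha, Paz, Gita, Alice, and Bob are knights" is indeed False.
Usha is a knight; "at least one of the following is true: Rumi is a knave; I am a knave" is True, as required.
Paz (knave): "it is not the case that Alice is a knave" — False. ✓
Since Gita is a knave, "Alice is a knave exactly when Bob is a knight" needs to be False, which holds.
Alice (knave): "Usha and Rumi are both knights or both knaves" — False. ✓
Bob (knave): "Bob is a knave, and Alice is a knight" — False. ✓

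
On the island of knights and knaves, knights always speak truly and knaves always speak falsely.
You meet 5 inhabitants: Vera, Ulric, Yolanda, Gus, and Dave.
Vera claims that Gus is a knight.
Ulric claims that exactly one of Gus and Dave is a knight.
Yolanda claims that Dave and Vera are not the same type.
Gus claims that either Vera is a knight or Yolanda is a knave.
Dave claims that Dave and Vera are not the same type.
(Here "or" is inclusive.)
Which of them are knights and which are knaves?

Suppose Vera is a knight. Then Vera's statement "Gus is a knight" would have to be true. Checking the 16 ways to assign the others, none is consistent with every speaker.
(For instance, with Ulric=knight, Yolanda=knight, Gus=knave, Dave=knight, Vera's claim "Gus is a knight" comes out false where it would need to be true.)
So Vera must be a knave, making "Gus is a knight" false. Taking Vera=knave, Ulric=knight, Yolanda=knight, Gus=knave, Dave=knight, each remaining statement checks out:
  Ulric (knight): "exactly one of Gus and Dave is a knight" — true. ✓
  Yolanda (knight): "Dave and Vera are not the same type" — true. ✓
  Gus (knave): "either Vera is a knight or Yolanda is a knave" — false. ✓
  Dave (knight): "Dave and Vera are not the same type" — true. ✓
This is the unique consistent assignment.

Vera is a knave, Ulric is a knight, Yolanda is a knight, Gus is a knave, and Dave is a knight.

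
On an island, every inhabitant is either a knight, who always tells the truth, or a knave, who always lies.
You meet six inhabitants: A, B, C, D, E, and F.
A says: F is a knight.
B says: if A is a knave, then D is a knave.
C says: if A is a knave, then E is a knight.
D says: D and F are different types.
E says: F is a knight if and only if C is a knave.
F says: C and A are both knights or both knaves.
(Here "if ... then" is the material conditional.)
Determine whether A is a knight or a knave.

A is a knave.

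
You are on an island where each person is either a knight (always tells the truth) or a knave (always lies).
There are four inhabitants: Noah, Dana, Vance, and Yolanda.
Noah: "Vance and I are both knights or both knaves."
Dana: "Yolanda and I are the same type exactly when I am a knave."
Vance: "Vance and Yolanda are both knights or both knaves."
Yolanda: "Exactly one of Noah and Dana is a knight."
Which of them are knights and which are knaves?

Noah is a knight; "Vance and I are both knights or both knaves" is true, as required.
Dana is a knave; "Yolanda and I are the same type exactly when I am a knave" is false, as required.
Vance is a knight, so "Vance and Yolanda are both knights or both knaves" must be true — and it is.
As a knight, Yolanda's statement "exactly one of Noah and Dana is a knight" should be true; it is.

Noah is a knight, Dana is a knave, Vance is a knight, and Yolanda is a knight.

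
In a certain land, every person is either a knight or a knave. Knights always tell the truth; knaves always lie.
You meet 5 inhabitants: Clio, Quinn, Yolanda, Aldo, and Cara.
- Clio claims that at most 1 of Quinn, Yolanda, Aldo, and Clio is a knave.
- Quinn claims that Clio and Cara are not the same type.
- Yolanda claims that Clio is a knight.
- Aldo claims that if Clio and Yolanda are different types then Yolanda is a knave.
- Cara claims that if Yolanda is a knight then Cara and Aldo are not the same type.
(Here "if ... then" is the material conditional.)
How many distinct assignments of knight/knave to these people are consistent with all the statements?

1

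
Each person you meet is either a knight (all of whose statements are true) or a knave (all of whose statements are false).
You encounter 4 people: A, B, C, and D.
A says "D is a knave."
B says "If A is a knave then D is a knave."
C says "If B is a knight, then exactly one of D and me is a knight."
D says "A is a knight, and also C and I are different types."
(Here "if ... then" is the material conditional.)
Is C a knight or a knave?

Consistent assignments: {A=knight, B=knight, C=knave, D=knave}
In every consistent assignment, C is a knave.

C is a knave.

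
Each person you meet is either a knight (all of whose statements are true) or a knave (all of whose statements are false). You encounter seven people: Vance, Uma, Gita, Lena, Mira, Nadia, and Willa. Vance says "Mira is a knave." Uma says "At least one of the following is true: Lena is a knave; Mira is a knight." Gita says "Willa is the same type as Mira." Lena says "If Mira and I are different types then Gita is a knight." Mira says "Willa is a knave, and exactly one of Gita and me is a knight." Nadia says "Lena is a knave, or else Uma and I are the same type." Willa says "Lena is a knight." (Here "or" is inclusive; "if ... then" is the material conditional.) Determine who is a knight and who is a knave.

Vance is a knave, Uma is a knight, Gita is a knave, Lena is a knave, Mira is a knight, Nadia is a knight, and Willa is a knave.

Vance is a knave, and the claim "Mira is a knave" is indeed False.
Uma is a knight; "at least one of the following is true: Lena is a knave; Mira is a knight" is true, as required.
Gita (knave): "Willa is the same type as Mira" — False. ✓
Since Lena is a knave, "if Mira and I are different types then Gita is a knight" needs to be False, which holds.
Mira (knight): "Willa is a knave, and exactly one of Gita and me is a knight" — true. ✓
Nadia is a knight, so "Lena is a knave, or else Uma and I are the same type" must be true — and it is.
Willa (knave): "Lena is a knight" — False. ✓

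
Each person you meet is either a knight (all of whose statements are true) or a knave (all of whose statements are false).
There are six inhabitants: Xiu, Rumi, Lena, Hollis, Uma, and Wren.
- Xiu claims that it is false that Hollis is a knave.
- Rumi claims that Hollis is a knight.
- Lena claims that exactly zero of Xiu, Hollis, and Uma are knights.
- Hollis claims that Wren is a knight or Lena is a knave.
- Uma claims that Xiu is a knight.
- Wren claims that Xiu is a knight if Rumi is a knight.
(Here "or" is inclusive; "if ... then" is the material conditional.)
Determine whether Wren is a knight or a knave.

Wren is a knight.

Consistent assignments: {Xiu=knight, Rumi=knight, Lena=knave, Hollis=knight, Uma=knight, Wren=knight}
In every consistent assignment, Wren is a knight.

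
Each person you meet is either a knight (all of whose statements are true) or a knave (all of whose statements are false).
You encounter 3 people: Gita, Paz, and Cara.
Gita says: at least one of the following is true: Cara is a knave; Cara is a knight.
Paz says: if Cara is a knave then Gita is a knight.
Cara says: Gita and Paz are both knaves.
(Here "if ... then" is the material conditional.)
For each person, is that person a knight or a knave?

Knights: Gita and Paz. Knaves: Cara.

Gita (knight): "at least one of the following is true: Cara is a knave; Cara is a knight" — true. ✓
Paz is a knight, and the claim "if Cara is a knave then Gita is a knight" is indeed true.
Cara is a knave, so "Gita and Paz are both knaves" must be false — and it is.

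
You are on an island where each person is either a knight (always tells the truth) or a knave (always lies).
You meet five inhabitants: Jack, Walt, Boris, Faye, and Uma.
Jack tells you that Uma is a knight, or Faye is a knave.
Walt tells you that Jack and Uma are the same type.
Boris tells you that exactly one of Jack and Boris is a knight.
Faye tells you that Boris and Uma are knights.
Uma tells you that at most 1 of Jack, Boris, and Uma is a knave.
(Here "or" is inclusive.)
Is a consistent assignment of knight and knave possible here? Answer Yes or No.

No

Checking all 32 assignments, each has at least one speaker whose statement's truth value contradicts their type.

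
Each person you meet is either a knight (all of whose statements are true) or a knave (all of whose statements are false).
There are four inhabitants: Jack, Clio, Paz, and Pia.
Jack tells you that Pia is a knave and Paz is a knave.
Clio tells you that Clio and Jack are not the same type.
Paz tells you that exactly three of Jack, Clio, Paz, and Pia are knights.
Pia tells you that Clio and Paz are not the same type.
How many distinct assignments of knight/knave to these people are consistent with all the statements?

1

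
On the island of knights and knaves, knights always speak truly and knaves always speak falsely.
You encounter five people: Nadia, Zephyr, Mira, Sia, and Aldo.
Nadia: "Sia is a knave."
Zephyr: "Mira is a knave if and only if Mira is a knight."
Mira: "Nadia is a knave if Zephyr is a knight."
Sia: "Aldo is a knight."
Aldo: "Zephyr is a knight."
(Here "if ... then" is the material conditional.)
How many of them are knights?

2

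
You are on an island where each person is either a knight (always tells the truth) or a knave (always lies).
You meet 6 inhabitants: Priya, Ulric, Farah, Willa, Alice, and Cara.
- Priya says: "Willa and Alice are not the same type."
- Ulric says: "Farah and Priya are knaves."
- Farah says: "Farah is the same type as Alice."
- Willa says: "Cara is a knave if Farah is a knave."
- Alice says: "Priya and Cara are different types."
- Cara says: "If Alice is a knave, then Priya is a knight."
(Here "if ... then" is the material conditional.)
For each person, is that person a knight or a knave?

Knights: Farah, Willa, Alice, and Cara. Knaves: Priya and Ulric.

Priya is a knave; "Willa and Alice are not the same type" is false, as required.
Ulric is a knave; "Farah and Priya are knaves" is false, as required.
Farah is a knight, and the claim "Farah is the same type as Alice" is indeed True.
Willa is a knight; "Cara is a knave if Farah is a knave" is True, as required.
Alice (knight): "Priya and Cara are different types" — True. ✓
Cara (knight): "if Alice is a knave, then Priya is a knight" — True. ✓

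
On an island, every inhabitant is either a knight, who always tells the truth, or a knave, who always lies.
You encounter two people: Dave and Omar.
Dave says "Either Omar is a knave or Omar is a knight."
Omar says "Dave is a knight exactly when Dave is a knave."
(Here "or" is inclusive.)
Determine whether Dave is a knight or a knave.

Dave is a knight.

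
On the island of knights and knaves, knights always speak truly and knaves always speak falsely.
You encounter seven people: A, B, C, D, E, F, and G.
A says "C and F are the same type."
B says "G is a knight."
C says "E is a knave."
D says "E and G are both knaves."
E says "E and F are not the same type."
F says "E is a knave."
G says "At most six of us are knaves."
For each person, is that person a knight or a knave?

Knights: A, B, E, and G. Knaves: C, D, and F.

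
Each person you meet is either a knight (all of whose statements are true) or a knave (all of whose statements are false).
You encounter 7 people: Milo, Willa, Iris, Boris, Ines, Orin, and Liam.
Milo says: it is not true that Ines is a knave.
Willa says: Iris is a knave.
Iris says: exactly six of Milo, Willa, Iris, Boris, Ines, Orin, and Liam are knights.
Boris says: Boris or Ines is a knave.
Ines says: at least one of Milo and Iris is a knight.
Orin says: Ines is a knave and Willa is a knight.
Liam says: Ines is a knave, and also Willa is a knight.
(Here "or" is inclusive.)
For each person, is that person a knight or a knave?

Knights: Willa, Boris, Orin, and Liam. Knaves: Milo, Iris, and Ines.

Since Milo is a knave, "it is not true that Ines is a knave" needs to be False, which holds.
Willa is a knight, and the claim "Iris is a knave" is indeed true.
Iris (knave): "exactly six of Milo, Willa, Iris, Boris, Ines, Orin, and Liam are knights" — False. ✓
Since Boris is a knight, "Boris or Ines is a knave" needs to be true, which holds.
Ines (knave): "at least one of Milo and Iris is a knight" — False. ✓
Orin is a knight; "Ines is a knave and Willa is a knight" is true, as required.
Liam is a knight, and the claim "Ines is a knave, and also Willa is a knight" is indeed true.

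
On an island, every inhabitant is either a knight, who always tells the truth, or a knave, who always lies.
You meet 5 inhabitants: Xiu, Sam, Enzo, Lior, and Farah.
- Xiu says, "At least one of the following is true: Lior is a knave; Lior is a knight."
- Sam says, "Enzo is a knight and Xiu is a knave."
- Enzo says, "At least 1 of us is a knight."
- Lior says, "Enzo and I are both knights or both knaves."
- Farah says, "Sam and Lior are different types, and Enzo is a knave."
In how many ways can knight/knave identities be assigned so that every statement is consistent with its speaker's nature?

2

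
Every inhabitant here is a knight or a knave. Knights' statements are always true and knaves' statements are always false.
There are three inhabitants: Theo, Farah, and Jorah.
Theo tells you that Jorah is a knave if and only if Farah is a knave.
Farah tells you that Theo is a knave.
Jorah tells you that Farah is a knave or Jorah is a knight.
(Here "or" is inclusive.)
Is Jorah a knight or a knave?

Jorah is a knave.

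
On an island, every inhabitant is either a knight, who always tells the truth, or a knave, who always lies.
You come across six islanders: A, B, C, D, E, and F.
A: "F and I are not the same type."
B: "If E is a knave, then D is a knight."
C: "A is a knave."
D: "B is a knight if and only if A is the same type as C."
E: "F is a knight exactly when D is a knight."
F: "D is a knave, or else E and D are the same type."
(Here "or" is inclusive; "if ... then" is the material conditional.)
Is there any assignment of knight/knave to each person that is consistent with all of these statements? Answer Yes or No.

No

Checking all 64 assignments, each has at least one speaker whose statement's truth value contradicts their type.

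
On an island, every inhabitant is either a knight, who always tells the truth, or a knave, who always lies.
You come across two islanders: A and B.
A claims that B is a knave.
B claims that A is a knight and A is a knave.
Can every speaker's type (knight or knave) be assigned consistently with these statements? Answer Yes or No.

Yes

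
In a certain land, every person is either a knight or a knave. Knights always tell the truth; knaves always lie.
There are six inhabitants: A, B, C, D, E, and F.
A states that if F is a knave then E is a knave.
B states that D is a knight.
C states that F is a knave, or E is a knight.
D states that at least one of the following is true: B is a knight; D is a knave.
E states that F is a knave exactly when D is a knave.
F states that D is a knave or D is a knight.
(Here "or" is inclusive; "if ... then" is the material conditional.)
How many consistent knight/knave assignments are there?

1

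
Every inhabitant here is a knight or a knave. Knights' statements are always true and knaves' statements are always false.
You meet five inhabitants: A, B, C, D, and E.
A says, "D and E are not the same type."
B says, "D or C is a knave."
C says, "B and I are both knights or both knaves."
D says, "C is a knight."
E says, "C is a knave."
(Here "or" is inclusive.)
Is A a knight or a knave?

A is a knight.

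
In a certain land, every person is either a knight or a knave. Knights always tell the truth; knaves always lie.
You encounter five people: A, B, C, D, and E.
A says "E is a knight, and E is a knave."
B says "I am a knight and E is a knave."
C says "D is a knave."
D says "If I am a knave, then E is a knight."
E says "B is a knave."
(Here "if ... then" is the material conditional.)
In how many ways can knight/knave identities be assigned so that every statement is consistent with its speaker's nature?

3

Consistent assignments:
  A=knave, B=knight, C=knight, D=knave, E=knave
  A=knave, B=knight, C=knave, D=knight, E=knave
  A=knave, B=knave, C=knave, D=knight, E=knight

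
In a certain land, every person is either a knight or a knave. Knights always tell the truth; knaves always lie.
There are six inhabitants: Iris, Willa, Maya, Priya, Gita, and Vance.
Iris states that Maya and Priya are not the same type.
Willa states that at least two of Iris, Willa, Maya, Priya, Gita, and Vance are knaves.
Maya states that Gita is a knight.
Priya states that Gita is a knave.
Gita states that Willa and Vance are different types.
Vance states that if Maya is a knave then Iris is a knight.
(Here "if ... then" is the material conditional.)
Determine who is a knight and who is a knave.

As a knight, Iris's statement "Maya and Priya are not the same type" should be True; it is.
Willa (knight): "at least two of Iris, Willa, Maya, Priya, Gita, and Vance are knaves" — True. ✓
Maya (knave): "Gita is a knight" — false. ✓
Since Priya is a knight, "Gita is a knave" needs to be True, which holds.
Gita (knave): "Willa and Vance are different types" — false. ✓
Vance is a knight, so "if Maya is a knave then Iris is a knight" must be True — and it is.

Iris is a knight, Willa is a knight, Maya is a knave, Priya is a knight, Gita is a knave, and Vance is a knight.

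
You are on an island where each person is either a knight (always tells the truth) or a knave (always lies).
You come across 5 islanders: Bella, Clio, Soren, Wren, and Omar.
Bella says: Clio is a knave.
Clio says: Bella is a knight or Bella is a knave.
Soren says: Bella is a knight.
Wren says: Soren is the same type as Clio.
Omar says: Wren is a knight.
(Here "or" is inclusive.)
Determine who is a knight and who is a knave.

Bella is a knave, Clio is a knight, Soren is a knave, Wren is a knave, and Omar is a knave.

Bella (knave): "Clio is a knave" — False. ✓
Since Clio is a knight, "Bella is a knight or Bella is a knave" needs to be True, which holds.
Soren is a knave, so "Bella is a knight" must be False — and it is.
Wren is a knave; "Soren is the same type as Clio" is False, as required.
As a knave, Omar's statement "Wren is a knight" should be False; it is.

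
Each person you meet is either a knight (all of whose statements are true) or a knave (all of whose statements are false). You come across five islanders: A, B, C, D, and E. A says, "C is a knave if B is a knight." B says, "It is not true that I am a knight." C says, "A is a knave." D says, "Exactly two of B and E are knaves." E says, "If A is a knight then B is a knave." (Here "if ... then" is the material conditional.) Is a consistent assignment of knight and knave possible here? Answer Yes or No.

Checking all 32 assignments, each has at least one speaker whose statement's truth value contradicts their type.

No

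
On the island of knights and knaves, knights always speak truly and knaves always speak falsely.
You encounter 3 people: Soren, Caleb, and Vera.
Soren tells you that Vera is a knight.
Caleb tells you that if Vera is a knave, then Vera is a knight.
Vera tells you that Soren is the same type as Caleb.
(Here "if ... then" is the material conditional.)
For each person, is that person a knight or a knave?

Soren is a knight, Caleb is a knight, and Vera is a knight.

Since Soren is a knight, "Vera is a knight" needs to be True, which holds.
As a knight, Caleb's statement "if Vera is a knave, then Vera is a knight" should be True; it is.
Vera is a knight; "Soren is the same type as Caleb" is True, as required.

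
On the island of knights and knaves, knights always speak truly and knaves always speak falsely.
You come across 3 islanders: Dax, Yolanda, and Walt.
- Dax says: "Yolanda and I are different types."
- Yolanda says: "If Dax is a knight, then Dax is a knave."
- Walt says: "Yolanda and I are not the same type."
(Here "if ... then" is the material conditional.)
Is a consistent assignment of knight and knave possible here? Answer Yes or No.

Yes

One consistent assignment: Dax=knight, Yolanda=knave, Walt=knight.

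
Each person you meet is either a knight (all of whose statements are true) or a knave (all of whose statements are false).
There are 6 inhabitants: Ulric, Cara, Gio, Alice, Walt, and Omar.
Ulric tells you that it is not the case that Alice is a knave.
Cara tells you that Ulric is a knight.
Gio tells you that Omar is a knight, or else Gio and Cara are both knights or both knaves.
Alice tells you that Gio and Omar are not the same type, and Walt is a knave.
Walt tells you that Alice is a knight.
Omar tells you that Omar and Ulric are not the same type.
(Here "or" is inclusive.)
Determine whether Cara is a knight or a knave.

Cara is a knave.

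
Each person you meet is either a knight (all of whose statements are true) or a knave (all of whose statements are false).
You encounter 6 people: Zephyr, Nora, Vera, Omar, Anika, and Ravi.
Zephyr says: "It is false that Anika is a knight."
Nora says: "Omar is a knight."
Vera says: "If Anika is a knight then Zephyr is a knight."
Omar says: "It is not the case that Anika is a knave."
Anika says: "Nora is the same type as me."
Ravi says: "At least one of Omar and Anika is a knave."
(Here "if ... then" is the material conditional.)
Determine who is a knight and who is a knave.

Zephyr is a knave; "it is false that Anika is a knight" is False, as required.
Nora is a knight; "Omar is a knight" is true, as required.
Vera is a knave, so "if Anika is a knight then Zephyr is a knight" must be False — and it is.
As a knight, Omar's statement "it is not the case that Anika is a knave" should be true; it is.
As a knight, Anika's statement "Nora is the same type as me" should be true; it is.
Ravi (knave): "at least one of Omar and Anika is a knave" — False. ✓

Zephyr is a knave, Nora is a knight, Vera is a knave, Omar is a knight, Anika is a knight, and Ravi is a knave.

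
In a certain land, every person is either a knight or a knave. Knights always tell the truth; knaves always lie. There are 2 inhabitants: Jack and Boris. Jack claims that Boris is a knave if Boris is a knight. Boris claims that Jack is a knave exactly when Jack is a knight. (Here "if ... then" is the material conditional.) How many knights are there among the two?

1

The unique consistent assignment is Jack=knight, Boris=knave.
That has 1 knight.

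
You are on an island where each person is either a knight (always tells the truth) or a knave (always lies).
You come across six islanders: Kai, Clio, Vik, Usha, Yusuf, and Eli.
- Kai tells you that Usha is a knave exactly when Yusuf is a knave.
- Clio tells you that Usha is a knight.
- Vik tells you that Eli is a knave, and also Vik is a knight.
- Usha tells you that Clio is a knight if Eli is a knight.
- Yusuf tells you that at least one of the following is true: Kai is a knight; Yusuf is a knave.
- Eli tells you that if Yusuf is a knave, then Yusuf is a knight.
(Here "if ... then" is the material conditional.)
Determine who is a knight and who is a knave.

Kai is a knight, so "Usha is a knave exactly when Yusuf is a knave" must be true — and it is.
Clio is a knight, so "Usha is a knight" must be true — and it is.
Vik is a knave, and the claim "Eli is a knave, and also Vik is a knight" is indeed false.
Usha is a knight, so "Clio is a knight if Eli is a knight" must be true — and it is.
Yusuf is a knight; "at least one of the following is true: Kai is a knight; Yusuf is a knave" is true, as required.
Eli is a knight, so "if Yusuf is a knave, then Yusuf is a knight" must be true — and it is.

Knights: Kai, Clio, Usha, Yusuf, and Eli. Knaves: Vik.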